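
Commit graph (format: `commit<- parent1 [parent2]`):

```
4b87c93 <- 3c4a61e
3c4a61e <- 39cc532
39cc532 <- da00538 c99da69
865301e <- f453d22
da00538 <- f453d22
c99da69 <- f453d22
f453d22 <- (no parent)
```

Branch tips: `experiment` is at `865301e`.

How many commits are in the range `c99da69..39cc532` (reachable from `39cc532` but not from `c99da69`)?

Reachable from 39cc532: {39cc532, c99da69, da00538, f453d22}.
Reachable from c99da69: {c99da69, f453d22}.
In 39cc532's history but not c99da69's: {39cc532, da00538} — 2 commits.

2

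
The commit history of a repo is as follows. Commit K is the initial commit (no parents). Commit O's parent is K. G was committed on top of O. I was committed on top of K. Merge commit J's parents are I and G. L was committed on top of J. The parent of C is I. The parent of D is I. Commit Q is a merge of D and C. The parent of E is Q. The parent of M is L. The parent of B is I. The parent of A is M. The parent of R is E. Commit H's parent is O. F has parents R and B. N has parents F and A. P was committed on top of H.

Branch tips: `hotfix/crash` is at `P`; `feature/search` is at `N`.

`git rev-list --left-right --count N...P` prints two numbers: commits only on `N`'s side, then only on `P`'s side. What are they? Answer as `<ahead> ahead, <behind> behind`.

14 ahead, 2 behind

Reachable from N: {A, B, C, D, E, F, G, I, J, K, L, M, N, O, Q, R}.
Reachable from P: {H, K, O, P}.
Only in N's history (ahead): {A, B, C, D, E, F, G, I, J, L, M, N, Q, R} — 14.
Only in P's history (behind): {H, P} — 2.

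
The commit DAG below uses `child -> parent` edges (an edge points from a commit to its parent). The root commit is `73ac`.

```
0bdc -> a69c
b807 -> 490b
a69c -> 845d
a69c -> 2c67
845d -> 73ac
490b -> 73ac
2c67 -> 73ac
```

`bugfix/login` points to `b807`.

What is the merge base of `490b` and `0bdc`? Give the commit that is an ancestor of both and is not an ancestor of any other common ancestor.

73ac

Ancestors of 490b: {490b, 73ac}.
Ancestors of 0bdc: {0bdc, 2c67, 73ac, 845d, a69c}.
Common ancestors: {73ac}.
The only common ancestor is 73ac, so it is the merge base.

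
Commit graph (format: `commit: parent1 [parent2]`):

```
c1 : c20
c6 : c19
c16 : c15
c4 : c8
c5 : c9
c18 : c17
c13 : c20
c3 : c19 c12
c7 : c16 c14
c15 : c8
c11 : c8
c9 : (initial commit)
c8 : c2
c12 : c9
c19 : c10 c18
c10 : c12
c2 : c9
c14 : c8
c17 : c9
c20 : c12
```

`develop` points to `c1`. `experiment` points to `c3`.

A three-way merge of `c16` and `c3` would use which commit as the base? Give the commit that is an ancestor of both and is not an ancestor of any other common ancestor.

c9

Ancestors of c16: {c15, c16, c2, c8, c9}.
Ancestors of c3: {c10, c12, c17, c18, c19, c3, c9}.
Common ancestors: {c9}.
The only common ancestor is c9, so it is the merge base.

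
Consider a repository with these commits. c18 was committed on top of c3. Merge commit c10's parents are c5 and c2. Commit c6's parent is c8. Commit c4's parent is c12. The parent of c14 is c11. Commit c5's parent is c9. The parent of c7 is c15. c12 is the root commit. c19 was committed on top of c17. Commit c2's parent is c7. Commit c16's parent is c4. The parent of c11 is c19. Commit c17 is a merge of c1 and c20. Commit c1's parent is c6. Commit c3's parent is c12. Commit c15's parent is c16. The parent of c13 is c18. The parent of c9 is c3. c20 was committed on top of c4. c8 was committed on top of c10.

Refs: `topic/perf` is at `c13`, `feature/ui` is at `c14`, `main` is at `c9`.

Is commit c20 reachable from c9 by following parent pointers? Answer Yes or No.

No

Ancestors of c9: {c12, c3, c9}.
c20 is not in that set, so it is not an ancestor of c9.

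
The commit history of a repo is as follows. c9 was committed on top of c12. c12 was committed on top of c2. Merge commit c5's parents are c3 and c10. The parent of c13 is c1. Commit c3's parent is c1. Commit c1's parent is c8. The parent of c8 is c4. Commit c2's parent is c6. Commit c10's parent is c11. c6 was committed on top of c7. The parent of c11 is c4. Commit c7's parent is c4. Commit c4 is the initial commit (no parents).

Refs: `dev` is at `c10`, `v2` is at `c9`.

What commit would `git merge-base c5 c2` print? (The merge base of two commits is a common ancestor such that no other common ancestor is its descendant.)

Ancestors of c5: {c1, c10, c11, c3, c4, c5, c8}.
Ancestors of c2: {c2, c4, c6, c7}.
Common ancestors: {c4}.
The only common ancestor is c4, so it is the merge base.

c4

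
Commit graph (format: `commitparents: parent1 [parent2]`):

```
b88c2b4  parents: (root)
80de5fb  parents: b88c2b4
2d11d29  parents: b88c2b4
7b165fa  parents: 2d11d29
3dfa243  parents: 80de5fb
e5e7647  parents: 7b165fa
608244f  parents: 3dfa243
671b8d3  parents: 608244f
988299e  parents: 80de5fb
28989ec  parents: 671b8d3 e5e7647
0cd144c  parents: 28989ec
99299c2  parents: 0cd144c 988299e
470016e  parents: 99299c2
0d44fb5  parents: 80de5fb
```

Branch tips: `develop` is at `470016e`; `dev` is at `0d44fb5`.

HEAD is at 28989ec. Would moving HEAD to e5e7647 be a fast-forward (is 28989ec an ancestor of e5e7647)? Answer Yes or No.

A fast-forward from 28989ec to e5e7647 is possible iff 28989ec is an ancestor of e5e7647.
Ancestors of e5e7647: {2d11d29, 7b165fa, b88c2b4, e5e7647}.
28989ec is not among them, so fast-forward is not possible.

No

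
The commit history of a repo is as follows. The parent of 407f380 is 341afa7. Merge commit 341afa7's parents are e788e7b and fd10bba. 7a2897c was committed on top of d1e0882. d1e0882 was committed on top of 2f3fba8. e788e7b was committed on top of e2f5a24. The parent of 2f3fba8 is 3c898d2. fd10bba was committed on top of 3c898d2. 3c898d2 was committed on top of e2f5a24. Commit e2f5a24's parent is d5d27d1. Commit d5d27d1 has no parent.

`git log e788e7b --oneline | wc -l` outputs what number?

Walking parent pointers from e788e7b: reachable set = {d5d27d1, e2f5a24, e788e7b}.
That is 3 commits.

3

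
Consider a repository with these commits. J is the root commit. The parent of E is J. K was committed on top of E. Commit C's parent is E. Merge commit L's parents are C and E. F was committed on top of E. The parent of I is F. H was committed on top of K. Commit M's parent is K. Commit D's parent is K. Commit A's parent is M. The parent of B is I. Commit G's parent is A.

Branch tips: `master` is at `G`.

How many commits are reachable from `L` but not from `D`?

2

Reachable from L: {C, E, J, L}.
Reachable from D: {D, E, J, K}.
In L's history but not D's: {C, L} — 2 commits.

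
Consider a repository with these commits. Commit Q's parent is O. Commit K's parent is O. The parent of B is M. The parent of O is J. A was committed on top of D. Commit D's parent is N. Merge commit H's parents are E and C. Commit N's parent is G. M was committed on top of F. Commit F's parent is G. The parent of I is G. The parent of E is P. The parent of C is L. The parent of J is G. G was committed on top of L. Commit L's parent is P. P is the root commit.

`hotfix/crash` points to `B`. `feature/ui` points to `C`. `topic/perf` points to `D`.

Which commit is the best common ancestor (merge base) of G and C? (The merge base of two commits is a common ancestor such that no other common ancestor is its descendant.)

Ancestors of G: {G, L, P}.
Ancestors of C: {C, L, P}.
Common ancestors: {L, P}.
Among these, L is not an ancestor of any other common ancestor — it is the merge base.

L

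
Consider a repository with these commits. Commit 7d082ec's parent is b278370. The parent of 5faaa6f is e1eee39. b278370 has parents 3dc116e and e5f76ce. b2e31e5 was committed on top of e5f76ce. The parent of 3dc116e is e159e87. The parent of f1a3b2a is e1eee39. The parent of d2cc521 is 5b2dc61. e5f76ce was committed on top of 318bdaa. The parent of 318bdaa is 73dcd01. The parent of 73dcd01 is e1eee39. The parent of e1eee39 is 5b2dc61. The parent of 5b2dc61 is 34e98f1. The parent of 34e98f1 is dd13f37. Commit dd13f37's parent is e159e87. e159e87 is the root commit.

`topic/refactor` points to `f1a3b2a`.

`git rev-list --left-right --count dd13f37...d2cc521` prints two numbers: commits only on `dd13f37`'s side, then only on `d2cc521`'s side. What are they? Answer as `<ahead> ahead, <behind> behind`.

Reachable from dd13f37: {dd13f37, e159e87}.
Reachable from d2cc521: {34e98f1, 5b2dc61, d2cc521, dd13f37, e159e87}.
Only in dd13f37's history (ahead): {} — 0.
Only in d2cc521's history (behind): {34e98f1, 5b2dc61, d2cc521} — 3.

0 ahead, 3 behind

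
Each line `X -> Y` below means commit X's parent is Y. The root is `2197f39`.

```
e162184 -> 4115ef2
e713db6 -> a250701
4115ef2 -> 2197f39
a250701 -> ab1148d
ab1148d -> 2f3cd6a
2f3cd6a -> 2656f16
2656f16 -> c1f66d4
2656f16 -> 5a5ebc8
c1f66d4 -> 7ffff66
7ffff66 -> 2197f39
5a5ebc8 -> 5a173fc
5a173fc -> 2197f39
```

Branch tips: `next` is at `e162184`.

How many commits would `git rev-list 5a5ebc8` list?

3

Walking parent pointers from 5a5ebc8: reachable set = {2197f39, 5a173fc, 5a5ebc8}.
That is 3 commits.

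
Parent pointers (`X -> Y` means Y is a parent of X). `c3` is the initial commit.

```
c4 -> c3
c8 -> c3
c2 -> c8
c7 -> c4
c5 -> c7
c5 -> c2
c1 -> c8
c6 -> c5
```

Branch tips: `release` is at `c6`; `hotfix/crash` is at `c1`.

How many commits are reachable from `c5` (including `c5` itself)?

Walking parent pointers from c5: reachable set = {c2, c3, c4, c5, c7, c8}.
That is 6 commits.

6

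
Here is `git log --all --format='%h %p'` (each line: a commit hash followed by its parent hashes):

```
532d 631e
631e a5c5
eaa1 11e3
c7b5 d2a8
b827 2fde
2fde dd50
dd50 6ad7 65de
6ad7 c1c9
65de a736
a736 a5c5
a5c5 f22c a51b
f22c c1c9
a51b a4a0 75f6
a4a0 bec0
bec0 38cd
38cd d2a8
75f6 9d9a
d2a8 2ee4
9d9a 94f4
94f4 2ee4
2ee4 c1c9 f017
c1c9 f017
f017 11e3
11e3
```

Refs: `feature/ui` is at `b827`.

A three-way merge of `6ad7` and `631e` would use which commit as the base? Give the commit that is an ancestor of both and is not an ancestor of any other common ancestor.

c1c9

Ancestors of 6ad7: {11e3, 6ad7, c1c9, f017}.
Ancestors of 631e: {11e3, 2ee4, 38cd, 631e, 75f6, 94f4, 9d9a, a4a0, a51b, a5c5, bec0, c1c9, d2a8, f017, f22c}.
Common ancestors: {11e3, c1c9, f017}.
Among these, c1c9 is not an ancestor of any other common ancestor — it is the merge base.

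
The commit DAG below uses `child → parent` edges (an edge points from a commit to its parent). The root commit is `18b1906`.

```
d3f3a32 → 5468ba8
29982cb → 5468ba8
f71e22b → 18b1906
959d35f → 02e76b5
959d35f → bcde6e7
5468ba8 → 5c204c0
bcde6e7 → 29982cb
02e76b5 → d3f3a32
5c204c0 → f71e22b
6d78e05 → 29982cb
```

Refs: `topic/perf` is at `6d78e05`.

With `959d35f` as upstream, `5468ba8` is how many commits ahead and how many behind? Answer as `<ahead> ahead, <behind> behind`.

Reachable from 5468ba8: {18b1906, 5468ba8, 5c204c0, f71e22b}.
Reachable from 959d35f: {02e76b5, 18b1906, 29982cb, 5468ba8, 5c204c0, 959d35f, bcde6e7, d3f3a32, f71e22b}.
Only in 5468ba8's history (ahead): {} — 0.
Only in 959d35f's history (behind): {02e76b5, 29982cb, 959d35f, bcde6e7, d3f3a32} — 5.

0 ahead, 5 behind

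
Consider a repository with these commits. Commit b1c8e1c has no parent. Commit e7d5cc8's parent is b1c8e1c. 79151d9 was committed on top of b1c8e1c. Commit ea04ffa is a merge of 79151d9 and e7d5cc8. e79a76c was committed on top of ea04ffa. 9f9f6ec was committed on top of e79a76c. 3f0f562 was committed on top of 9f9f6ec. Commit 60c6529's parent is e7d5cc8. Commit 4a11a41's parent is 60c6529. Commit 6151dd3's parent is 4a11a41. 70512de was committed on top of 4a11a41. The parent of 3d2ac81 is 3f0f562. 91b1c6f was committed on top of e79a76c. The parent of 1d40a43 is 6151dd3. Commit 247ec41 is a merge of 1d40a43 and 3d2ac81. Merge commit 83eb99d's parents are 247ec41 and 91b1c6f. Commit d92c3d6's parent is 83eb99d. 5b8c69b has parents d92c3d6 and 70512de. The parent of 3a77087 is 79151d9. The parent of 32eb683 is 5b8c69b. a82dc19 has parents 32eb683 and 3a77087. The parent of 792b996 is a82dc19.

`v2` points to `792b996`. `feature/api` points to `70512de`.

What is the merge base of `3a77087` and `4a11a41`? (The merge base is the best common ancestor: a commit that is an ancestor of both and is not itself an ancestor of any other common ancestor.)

Ancestors of 3a77087: {3a77087, 79151d9, b1c8e1c}.
Ancestors of 4a11a41: {4a11a41, 60c6529, b1c8e1c, e7d5cc8}.
Common ancestors: {b1c8e1c}.
The only common ancestor is b1c8e1c, so it is the merge base.

b1c8e1c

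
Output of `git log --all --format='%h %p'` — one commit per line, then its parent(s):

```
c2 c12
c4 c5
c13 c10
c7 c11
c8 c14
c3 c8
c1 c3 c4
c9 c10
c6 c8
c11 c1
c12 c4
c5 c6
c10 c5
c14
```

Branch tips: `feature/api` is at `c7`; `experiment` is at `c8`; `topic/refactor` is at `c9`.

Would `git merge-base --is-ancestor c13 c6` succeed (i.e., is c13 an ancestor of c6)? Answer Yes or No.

Ancestors of c6: {c14, c6, c8}.
c13 is not in that set, so it is not an ancestor of c6.

No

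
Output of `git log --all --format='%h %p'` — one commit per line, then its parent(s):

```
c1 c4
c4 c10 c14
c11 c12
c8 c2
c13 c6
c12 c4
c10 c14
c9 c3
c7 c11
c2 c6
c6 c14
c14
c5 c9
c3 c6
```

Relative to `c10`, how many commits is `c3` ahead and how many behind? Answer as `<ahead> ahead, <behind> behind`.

2 ahead, 1 behind

Reachable from c3: {c14, c3, c6}.
Reachable from c10: {c10, c14}.
Only in c3's history (ahead): {c3, c6} — 2.
Only in c10's history (behind): {c10} — 1.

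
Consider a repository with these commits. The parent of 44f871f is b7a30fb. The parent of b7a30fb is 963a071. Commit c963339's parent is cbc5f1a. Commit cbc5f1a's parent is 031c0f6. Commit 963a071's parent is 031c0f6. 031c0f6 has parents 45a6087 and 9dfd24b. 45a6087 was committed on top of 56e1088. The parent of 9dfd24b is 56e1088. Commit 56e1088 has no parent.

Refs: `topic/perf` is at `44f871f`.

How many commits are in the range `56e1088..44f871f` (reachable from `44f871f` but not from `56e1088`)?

Reachable from 44f871f: {031c0f6, 44f871f, 45a6087, 56e1088, 963a071, 9dfd24b, b7a30fb}.
Reachable from 56e1088: {56e1088}.
In 44f871f's history but not 56e1088's: {031c0f6, 44f871f, 45a6087, 963a071, 9dfd24b, b7a30fb} — 6 commits.

6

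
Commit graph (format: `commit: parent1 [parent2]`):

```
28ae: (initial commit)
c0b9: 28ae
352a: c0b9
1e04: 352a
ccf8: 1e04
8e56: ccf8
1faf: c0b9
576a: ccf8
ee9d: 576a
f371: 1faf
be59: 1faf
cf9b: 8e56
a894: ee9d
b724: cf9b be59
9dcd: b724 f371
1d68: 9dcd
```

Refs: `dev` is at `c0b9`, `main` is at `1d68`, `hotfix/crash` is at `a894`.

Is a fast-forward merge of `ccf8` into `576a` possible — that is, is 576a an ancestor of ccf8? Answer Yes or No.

A fast-forward from 576a to ccf8 is possible iff 576a is an ancestor of ccf8.
Ancestors of ccf8: {1e04, 28ae, 352a, c0b9, ccf8}.
576a is not among them, so fast-forward is not possible.

No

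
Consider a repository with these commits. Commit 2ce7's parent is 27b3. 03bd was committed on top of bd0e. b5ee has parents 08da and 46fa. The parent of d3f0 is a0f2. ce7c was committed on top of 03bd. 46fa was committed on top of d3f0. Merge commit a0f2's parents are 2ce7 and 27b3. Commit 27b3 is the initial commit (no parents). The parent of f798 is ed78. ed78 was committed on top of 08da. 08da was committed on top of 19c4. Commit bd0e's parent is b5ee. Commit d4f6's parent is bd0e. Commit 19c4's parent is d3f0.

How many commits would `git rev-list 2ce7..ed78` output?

5

Reachable from ed78: {08da, 19c4, 27b3, 2ce7, a0f2, d3f0, ed78}.
Reachable from 2ce7: {27b3, 2ce7}.
In ed78's history but not 2ce7's: {08da, 19c4, a0f2, d3f0, ed78} — 5 commits.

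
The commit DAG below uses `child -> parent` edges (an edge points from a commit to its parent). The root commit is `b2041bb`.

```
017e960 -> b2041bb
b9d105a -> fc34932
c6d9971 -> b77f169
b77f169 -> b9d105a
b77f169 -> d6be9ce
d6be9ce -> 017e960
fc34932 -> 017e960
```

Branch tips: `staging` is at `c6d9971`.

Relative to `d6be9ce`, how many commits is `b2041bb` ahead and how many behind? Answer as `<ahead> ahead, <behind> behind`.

Reachable from b2041bb: {b2041bb}.
Reachable from d6be9ce: {017e960, b2041bb, d6be9ce}.
Only in b2041bb's history (ahead): {} — 0.
Only in d6be9ce's history (behind): {017e960, d6be9ce} — 2.

0 ahead, 2 behind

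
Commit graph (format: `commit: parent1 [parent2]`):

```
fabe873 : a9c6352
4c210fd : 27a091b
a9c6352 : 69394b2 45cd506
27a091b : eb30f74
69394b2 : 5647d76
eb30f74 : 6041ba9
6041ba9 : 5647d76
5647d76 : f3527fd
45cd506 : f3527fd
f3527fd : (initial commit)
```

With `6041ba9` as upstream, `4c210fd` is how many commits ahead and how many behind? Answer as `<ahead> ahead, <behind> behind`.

Reachable from 4c210fd: {27a091b, 4c210fd, 5647d76, 6041ba9, eb30f74, f3527fd}.
Reachable from 6041ba9: {5647d76, 6041ba9, f3527fd}.
Only in 4c210fd's history (ahead): {27a091b, 4c210fd, eb30f74} — 3.
Only in 6041ba9's history (behind): {} — 0.

3 ahead, 0 behind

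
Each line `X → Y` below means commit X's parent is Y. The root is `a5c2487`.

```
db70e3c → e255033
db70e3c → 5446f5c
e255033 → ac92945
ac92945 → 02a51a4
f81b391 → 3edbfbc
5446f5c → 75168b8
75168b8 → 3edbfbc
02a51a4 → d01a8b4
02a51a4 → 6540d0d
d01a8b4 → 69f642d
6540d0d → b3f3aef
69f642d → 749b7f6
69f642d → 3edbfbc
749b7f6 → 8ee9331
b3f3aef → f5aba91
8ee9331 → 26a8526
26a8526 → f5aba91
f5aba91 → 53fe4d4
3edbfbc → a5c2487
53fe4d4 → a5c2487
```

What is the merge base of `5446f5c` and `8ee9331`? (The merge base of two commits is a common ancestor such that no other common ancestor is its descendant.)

a5c2487

Ancestors of 5446f5c: {3edbfbc, 5446f5c, 75168b8, a5c2487}.
Ancestors of 8ee9331: {26a8526, 53fe4d4, 8ee9331, a5c2487, f5aba91}.
Common ancestors: {a5c2487}.
The only common ancestor is a5c2487, so it is the merge base.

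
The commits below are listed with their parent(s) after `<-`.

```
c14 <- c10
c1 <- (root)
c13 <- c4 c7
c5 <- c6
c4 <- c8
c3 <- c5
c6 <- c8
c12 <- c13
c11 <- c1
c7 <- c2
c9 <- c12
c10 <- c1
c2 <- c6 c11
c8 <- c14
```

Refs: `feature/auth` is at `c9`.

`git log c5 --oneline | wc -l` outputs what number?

Walking parent pointers from c5: reachable set = {c1, c10, c14, c5, c6, c8}.
That is 6 commits.

6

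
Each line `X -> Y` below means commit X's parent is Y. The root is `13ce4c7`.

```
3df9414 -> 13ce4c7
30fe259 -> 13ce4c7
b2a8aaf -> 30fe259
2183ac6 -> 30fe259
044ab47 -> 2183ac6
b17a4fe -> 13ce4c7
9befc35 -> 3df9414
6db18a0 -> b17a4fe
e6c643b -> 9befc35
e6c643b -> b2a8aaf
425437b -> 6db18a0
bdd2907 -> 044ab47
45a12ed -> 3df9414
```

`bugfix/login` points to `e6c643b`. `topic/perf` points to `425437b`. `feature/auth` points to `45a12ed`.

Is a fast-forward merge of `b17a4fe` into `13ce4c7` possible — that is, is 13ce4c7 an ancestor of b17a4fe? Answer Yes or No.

A fast-forward from 13ce4c7 to b17a4fe is possible iff 13ce4c7 is an ancestor of b17a4fe.
Ancestors of b17a4fe: {13ce4c7, b17a4fe}.
13ce4c7 is among them, so fast-forward is possible.

Yes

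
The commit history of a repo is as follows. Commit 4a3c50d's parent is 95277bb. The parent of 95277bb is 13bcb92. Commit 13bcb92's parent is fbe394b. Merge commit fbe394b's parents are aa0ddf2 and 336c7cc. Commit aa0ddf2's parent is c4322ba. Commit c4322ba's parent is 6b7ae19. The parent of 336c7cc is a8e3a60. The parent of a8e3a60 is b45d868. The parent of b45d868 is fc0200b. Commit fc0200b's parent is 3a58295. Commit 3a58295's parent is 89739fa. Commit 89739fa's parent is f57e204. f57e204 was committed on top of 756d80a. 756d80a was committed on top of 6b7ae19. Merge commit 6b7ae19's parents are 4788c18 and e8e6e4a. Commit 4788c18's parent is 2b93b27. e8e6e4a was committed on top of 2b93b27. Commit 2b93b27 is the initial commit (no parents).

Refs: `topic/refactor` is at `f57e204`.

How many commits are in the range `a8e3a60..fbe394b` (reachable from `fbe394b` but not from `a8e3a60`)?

4

Reachable from fbe394b: {2b93b27, 336c7cc, 3a58295, 4788c18, 6b7ae19, 756d80a, 89739fa, a8e3a60, aa0ddf2, b45d868, c4322ba, e8e6e4a, f57e204, fbe394b, fc0200b}.
Reachable from a8e3a60: {2b93b27, 3a58295, 4788c18, 6b7ae19, 756d80a, 89739fa, a8e3a60, b45d868, e8e6e4a, f57e204, fc0200b}.
In fbe394b's history but not a8e3a60's: {336c7cc, aa0ddf2, c4322ba, fbe394b} — 4 commits.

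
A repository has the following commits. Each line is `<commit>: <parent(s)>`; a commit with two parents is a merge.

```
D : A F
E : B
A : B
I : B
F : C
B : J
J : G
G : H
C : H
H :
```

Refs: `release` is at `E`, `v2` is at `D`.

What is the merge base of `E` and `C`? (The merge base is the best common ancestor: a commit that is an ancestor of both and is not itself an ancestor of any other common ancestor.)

Ancestors of E: {B, E, G, H, J}.
Ancestors of C: {C, H}.
Common ancestors: {H}.
The only common ancestor is H, so it is the merge base.

H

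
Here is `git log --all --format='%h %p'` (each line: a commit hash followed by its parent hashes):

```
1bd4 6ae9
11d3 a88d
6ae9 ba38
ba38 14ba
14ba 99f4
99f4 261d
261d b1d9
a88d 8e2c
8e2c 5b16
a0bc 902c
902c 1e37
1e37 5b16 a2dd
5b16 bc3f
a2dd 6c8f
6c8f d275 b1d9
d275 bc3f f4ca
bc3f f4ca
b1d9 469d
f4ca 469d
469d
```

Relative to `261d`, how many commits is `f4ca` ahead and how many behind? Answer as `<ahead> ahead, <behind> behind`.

Reachable from f4ca: {469d, f4ca}.
Reachable from 261d: {261d, 469d, b1d9}.
Only in f4ca's history (ahead): {f4ca} — 1.
Only in 261d's history (behind): {261d, b1d9} — 2.

1 ahead, 2 behind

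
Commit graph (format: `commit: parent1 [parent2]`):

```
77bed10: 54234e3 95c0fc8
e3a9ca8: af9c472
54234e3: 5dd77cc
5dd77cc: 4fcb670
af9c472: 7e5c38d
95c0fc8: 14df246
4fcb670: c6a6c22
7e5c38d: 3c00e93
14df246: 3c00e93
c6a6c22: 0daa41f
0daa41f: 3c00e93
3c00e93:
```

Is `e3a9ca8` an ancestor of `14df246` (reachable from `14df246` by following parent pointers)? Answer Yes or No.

Ancestors of 14df246: {14df246, 3c00e93}.
e3a9ca8 is not in that set, so it is not an ancestor of 14df246.

No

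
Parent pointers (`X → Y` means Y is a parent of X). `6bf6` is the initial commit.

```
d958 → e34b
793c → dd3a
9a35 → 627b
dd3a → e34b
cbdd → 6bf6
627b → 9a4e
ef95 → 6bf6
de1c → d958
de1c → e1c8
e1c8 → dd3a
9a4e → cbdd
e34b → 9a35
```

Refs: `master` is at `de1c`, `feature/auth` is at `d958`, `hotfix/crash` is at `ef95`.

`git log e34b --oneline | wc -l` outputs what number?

6

Walking parent pointers from e34b: reachable set = {627b, 6bf6, 9a35, 9a4e, cbdd, e34b}.
That is 6 commits.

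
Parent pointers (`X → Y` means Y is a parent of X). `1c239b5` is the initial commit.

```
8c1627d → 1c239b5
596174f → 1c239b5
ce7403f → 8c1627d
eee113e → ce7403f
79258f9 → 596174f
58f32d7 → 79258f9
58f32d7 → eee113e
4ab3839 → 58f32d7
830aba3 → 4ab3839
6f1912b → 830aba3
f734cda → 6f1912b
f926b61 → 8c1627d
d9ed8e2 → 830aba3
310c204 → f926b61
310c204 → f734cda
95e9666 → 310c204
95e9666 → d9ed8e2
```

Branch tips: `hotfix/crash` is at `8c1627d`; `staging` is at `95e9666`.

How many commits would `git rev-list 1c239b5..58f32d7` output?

Reachable from 58f32d7: {1c239b5, 58f32d7, 596174f, 79258f9, 8c1627d, ce7403f, eee113e}.
Reachable from 1c239b5: {1c239b5}.
In 58f32d7's history but not 1c239b5's: {58f32d7, 596174f, 79258f9, 8c1627d, ce7403f, eee113e} — 6 commits.

6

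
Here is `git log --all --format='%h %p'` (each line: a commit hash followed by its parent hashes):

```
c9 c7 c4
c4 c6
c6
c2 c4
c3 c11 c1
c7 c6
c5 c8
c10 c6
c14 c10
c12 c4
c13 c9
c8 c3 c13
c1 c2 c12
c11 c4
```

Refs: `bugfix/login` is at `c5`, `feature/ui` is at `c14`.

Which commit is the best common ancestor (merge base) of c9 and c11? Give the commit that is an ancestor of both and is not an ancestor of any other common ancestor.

Ancestors of c9: {c4, c6, c7, c9}.
Ancestors of c11: {c11, c4, c6}.
Common ancestors: {c4, c6}.
Among these, c4 is not an ancestor of any other common ancestor — it is the merge base.

c4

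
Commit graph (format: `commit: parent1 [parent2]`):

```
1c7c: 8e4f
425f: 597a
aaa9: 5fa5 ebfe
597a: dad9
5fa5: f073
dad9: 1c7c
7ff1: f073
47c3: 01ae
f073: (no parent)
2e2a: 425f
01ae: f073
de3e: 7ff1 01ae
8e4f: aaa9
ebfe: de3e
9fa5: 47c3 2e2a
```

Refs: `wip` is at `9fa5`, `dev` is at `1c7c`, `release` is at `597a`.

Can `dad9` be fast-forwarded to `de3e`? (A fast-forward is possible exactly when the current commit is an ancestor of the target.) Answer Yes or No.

A fast-forward from dad9 to de3e is possible iff dad9 is an ancestor of de3e.
Ancestors of de3e: {01ae, 7ff1, de3e, f073}.
dad9 is not among them, so fast-forward is not possible.

No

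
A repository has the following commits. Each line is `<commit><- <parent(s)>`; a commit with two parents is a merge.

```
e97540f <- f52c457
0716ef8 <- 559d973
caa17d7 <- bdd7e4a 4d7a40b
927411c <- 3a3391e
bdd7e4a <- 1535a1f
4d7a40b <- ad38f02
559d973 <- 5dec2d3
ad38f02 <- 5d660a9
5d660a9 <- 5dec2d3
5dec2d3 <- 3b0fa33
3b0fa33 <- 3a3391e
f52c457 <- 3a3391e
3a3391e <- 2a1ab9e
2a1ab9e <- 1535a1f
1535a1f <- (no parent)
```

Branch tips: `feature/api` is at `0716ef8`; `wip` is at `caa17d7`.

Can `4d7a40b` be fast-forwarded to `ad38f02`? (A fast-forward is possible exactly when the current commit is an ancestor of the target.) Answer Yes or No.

No

A fast-forward from 4d7a40b to ad38f02 is possible iff 4d7a40b is an ancestor of ad38f02.
Ancestors of ad38f02: {1535a1f, 2a1ab9e, 3a3391e, 3b0fa33, 5d660a9, 5dec2d3, ad38f02}.
4d7a40b is not among them, so fast-forward is not possible.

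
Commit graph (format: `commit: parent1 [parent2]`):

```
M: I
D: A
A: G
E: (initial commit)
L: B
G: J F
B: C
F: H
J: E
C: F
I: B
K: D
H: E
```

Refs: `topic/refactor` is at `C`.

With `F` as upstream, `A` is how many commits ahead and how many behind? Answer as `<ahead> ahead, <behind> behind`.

Reachable from A: {A, E, F, G, H, J}.
Reachable from F: {E, F, H}.
Only in A's history (ahead): {A, G, J} — 3.
Only in F's history (behind): {} — 0.

3 ahead, 0 behind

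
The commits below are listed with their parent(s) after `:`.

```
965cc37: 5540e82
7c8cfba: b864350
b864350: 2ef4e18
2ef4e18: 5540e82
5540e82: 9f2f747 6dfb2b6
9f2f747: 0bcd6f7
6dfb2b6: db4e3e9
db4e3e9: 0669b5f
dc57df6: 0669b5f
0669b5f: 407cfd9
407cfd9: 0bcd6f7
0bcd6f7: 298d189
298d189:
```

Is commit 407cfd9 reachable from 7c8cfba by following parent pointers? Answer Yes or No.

Yes

Ancestors of 7c8cfba (commits reachable by following parents): {0669b5f, 0bcd6f7, 298d189, 2ef4e18, 407cfd9, 5540e82, 6dfb2b6, 7c8cfba, 9f2f747, b864350, db4e3e9}.
407cfd9 is in that set, so it is an ancestor of 7c8cfba.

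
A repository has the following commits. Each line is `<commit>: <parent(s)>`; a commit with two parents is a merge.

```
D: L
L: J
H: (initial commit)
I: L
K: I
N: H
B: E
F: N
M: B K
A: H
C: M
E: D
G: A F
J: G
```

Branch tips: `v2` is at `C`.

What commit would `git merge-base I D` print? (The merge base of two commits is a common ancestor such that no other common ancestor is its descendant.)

L

Ancestors of I: {A, F, G, H, I, J, L, N}.
Ancestors of D: {A, D, F, G, H, J, L, N}.
Common ancestors: {A, F, G, H, J, L, N}.
Among these, L is not an ancestor of any other common ancestor — it is the merge base.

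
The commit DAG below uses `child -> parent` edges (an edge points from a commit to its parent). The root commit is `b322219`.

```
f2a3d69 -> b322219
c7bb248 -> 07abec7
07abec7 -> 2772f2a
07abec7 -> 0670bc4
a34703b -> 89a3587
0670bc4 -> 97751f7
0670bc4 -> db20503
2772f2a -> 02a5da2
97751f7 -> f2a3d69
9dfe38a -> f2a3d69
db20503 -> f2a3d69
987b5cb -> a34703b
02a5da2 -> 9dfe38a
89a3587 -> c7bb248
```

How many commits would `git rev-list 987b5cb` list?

Walking parent pointers from 987b5cb: reachable set = {02a5da2, 0670bc4, 07abec7, 2772f2a, 89a3587, 97751f7, 987b5cb, 9dfe38a, a34703b, b322219, c7bb248, db20503, f2a3d69}.
That is 13 commits.

13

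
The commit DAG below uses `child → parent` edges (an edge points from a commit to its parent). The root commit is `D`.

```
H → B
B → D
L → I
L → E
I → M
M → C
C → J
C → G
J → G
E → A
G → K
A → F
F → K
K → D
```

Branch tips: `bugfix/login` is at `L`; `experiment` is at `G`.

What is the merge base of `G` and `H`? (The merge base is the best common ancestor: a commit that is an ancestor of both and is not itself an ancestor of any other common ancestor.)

D

Ancestors of G: {D, G, K}.
Ancestors of H: {B, D, H}.
Common ancestors: {D}.
The only common ancestor is D, so it is the merge base.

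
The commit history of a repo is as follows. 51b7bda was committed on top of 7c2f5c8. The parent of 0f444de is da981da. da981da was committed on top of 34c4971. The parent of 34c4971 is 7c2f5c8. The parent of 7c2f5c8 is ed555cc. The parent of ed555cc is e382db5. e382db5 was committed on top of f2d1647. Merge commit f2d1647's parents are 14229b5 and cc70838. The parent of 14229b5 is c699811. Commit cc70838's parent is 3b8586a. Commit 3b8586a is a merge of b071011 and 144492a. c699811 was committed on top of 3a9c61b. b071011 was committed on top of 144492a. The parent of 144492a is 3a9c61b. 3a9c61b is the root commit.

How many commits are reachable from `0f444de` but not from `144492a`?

Reachable from 0f444de: {0f444de, 14229b5, 144492a, 34c4971, 3a9c61b, 3b8586a, 7c2f5c8, b071011, c699811, cc70838, da981da, e382db5, ed555cc, f2d1647}.
Reachable from 144492a: {144492a, 3a9c61b}.
In 0f444de's history but not 144492a's: {0f444de, 14229b5, 34c4971, 3b8586a, 7c2f5c8, b071011, c699811, cc70838, da981da, e382db5, ed555cc, f2d1647} — 12 commits.

12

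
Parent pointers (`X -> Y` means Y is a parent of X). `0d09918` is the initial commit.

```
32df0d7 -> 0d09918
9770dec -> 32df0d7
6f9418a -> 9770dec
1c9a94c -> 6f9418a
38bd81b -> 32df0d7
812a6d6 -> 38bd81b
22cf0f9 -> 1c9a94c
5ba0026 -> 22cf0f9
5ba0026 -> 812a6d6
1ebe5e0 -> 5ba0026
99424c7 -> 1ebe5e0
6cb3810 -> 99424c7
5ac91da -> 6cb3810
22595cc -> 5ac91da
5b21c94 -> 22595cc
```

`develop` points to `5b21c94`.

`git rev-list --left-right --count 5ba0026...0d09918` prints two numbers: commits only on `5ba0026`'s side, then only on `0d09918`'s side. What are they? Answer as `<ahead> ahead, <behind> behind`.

Reachable from 5ba0026: {0d09918, 1c9a94c, 22cf0f9, 32df0d7, 38bd81b, 5ba0026, 6f9418a, 812a6d6, 9770dec}.
Reachable from 0d09918: {0d09918}.
Only in 5ba0026's history (ahead): {1c9a94c, 22cf0f9, 32df0d7, 38bd81b, 5ba0026, 6f9418a, 812a6d6, 9770dec} — 8.
Only in 0d09918's history (behind): {} — 0.

8 ahead, 0 behind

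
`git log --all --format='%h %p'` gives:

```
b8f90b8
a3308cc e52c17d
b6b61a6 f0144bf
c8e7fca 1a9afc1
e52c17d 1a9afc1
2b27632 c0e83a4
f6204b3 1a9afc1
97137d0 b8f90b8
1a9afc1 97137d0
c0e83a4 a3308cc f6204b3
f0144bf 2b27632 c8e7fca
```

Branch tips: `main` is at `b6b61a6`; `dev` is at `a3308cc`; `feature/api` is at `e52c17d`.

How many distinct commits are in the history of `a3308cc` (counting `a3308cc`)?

5

Walking parent pointers from a3308cc: reachable set = {1a9afc1, 97137d0, a3308cc, b8f90b8, e52c17d}.
That is 5 commits.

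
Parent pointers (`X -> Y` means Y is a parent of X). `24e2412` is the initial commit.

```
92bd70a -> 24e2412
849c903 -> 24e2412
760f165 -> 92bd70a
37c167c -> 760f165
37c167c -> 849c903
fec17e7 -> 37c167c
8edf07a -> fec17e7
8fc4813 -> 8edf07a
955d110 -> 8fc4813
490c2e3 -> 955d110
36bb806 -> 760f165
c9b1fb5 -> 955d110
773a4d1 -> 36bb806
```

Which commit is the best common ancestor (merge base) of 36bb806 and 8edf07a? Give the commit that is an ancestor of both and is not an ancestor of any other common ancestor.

Ancestors of 36bb806: {24e2412, 36bb806, 760f165, 92bd70a}.
Ancestors of 8edf07a: {24e2412, 37c167c, 760f165, 849c903, 8edf07a, 92bd70a, fec17e7}.
Common ancestors: {24e2412, 760f165, 92bd70a}.
Among these, 760f165 is not an ancestor of any other common ancestor — it is the merge base.

760f165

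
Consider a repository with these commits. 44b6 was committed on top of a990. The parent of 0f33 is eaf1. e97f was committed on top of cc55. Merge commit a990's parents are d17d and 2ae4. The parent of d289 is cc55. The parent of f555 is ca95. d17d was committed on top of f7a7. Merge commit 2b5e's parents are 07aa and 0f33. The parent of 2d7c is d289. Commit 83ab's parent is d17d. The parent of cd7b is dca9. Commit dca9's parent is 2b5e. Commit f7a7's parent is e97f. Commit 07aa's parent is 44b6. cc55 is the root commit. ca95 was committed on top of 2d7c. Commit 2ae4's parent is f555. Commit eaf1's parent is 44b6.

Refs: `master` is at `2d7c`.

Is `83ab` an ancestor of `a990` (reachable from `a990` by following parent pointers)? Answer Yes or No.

Ancestors of a990: {2ae4, 2d7c, a990, ca95, cc55, d17d, d289, e97f, f555, f7a7}.
83ab is not in that set, so it is not an ancestor of a990.

No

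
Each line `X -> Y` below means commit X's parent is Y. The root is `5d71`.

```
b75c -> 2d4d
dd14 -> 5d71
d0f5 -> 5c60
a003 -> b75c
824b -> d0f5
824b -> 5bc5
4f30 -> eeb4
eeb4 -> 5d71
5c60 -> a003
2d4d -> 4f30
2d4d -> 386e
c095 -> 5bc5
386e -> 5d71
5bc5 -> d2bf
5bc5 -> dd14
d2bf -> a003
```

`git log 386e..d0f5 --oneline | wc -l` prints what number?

7

Reachable from d0f5: {2d4d, 386e, 4f30, 5c60, 5d71, a003, b75c, d0f5, eeb4}.
Reachable from 386e: {386e, 5d71}.
In d0f5's history but not 386e's: {2d4d, 4f30, 5c60, a003, b75c, d0f5, eeb4} — 7 commits.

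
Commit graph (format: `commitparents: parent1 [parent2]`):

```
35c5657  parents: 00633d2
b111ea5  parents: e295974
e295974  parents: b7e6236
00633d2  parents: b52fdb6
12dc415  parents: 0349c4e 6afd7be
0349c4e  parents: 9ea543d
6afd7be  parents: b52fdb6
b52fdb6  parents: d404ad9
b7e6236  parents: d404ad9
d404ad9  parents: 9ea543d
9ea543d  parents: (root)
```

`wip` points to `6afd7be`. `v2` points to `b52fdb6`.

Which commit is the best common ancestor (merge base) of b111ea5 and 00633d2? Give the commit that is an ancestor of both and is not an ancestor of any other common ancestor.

d404ad9

Ancestors of b111ea5: {9ea543d, b111ea5, b7e6236, d404ad9, e295974}.
Ancestors of 00633d2: {00633d2, 9ea543d, b52fdb6, d404ad9}.
Common ancestors: {9ea543d, d404ad9}.
Among these, d404ad9 is not an ancestor of any other common ancestor — it is the merge base.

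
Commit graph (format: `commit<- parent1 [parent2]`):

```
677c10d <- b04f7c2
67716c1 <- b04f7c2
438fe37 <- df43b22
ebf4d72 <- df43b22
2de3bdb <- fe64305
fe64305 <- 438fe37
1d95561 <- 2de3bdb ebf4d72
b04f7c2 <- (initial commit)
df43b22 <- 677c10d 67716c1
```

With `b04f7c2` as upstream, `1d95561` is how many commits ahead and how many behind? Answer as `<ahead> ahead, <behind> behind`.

Reachable from 1d95561: {1d95561, 2de3bdb, 438fe37, 67716c1, 677c10d, b04f7c2, df43b22, ebf4d72, fe64305}.
Reachable from b04f7c2: {b04f7c2}.
Only in 1d95561's history (ahead): {1d95561, 2de3bdb, 438fe37, 67716c1, 677c10d, df43b22, ebf4d72, fe64305} — 8.
Only in b04f7c2's history (behind): {} — 0.

8 ahead, 0 behind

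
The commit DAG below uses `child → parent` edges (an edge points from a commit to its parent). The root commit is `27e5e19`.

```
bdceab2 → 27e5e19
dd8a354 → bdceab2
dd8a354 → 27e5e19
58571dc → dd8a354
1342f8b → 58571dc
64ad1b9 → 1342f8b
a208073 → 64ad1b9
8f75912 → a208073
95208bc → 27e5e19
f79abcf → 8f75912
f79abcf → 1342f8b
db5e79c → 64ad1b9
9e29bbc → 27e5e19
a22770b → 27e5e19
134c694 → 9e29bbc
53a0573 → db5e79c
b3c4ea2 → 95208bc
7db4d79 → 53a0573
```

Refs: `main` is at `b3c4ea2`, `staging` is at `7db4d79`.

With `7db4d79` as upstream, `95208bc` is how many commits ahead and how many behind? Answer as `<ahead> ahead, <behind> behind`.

Reachable from 95208bc: {27e5e19, 95208bc}.
Reachable from 7db4d79: {1342f8b, 27e5e19, 53a0573, 58571dc, 64ad1b9, 7db4d79, bdceab2, db5e79c, dd8a354}.
Only in 95208bc's history (ahead): {95208bc} — 1.
Only in 7db4d79's history (behind): {1342f8b, 53a0573, 58571dc, 64ad1b9, 7db4d79, bdceab2, db5e79c, dd8a354} — 8.

1 ahead, 8 behind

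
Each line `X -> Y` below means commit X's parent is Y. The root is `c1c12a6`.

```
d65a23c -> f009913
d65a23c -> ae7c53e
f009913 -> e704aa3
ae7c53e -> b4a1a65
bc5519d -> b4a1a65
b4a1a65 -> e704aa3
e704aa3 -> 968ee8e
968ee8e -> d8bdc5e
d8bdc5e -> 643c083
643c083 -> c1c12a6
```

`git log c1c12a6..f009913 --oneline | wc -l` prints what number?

5

Reachable from f009913: {643c083, 968ee8e, c1c12a6, d8bdc5e, e704aa3, f009913}.
Reachable from c1c12a6: {c1c12a6}.
In f009913's history but not c1c12a6's: {643c083, 968ee8e, d8bdc5e, e704aa3, f009913} — 5 commits.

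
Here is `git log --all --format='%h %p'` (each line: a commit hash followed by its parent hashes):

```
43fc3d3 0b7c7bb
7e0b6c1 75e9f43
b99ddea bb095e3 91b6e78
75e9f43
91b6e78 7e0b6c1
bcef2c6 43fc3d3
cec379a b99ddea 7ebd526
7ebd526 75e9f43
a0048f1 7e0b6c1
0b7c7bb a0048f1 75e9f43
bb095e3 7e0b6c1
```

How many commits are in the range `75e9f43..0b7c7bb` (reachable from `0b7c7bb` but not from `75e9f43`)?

3

Reachable from 0b7c7bb: {0b7c7bb, 75e9f43, 7e0b6c1, a0048f1}.
Reachable from 75e9f43: {75e9f43}.
In 0b7c7bb's history but not 75e9f43's: {0b7c7bb, 7e0b6c1, a0048f1} — 3 commits.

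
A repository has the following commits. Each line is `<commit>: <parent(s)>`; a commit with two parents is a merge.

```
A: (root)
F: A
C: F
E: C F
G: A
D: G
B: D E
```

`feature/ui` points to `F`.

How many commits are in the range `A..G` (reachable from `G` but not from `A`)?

Reachable from G: {A, G}.
Reachable from A: {A}.
In G's history but not A's: {G} — 1 commit.

1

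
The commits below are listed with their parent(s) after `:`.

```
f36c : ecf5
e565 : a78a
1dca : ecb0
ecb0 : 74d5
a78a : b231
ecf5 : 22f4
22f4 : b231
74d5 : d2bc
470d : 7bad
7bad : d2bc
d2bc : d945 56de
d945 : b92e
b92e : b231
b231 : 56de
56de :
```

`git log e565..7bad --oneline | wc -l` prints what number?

4

Reachable from 7bad: {56de, 7bad, b231, b92e, d2bc, d945}.
Reachable from e565: {56de, a78a, b231, e565}.
In 7bad's history but not e565's: {7bad, b92e, d2bc, d945} — 4 commits.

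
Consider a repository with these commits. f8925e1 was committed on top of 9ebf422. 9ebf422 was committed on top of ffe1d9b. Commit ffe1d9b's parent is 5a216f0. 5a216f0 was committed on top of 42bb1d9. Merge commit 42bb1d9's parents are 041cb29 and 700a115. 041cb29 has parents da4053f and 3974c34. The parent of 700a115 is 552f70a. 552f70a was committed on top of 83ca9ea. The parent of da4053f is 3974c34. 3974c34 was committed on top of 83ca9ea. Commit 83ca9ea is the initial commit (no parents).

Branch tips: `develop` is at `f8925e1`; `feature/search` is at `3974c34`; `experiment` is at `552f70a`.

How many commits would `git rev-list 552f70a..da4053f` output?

Reachable from da4053f: {3974c34, 83ca9ea, da4053f}.
Reachable from 552f70a: {552f70a, 83ca9ea}.
In da4053f's history but not 552f70a's: {3974c34, da4053f} — 2 commits.

2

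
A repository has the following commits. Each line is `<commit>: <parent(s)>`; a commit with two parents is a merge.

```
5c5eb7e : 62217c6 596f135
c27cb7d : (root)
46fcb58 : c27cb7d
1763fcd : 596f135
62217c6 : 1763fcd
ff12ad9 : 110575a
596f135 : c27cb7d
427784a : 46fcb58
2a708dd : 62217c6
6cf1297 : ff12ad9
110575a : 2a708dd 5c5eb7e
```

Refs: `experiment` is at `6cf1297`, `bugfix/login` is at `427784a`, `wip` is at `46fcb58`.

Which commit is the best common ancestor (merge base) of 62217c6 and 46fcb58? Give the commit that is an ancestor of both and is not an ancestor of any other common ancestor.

Ancestors of 62217c6: {1763fcd, 596f135, 62217c6, c27cb7d}.
Ancestors of 46fcb58: {46fcb58, c27cb7d}.
Common ancestors: {c27cb7d}.
The only common ancestor is c27cb7d, so it is the merge base.

c27cb7d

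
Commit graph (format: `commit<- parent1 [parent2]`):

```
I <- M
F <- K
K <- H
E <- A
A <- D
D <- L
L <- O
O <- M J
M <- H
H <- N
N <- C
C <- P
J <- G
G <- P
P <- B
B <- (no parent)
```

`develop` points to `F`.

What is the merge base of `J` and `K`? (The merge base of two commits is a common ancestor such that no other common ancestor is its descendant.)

Ancestors of J: {B, G, J, P}.
Ancestors of K: {B, C, H, K, N, P}.
Common ancestors: {B, P}.
Among these, P is not an ancestor of any other common ancestor — it is the merge base.

P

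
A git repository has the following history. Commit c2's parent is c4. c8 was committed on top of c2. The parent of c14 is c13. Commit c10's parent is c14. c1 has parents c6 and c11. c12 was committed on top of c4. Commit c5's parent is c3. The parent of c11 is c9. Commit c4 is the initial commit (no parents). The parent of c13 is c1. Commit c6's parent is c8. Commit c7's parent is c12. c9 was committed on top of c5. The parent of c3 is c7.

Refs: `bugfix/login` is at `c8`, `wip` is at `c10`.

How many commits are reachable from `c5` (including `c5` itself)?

Walking parent pointers from c5: reachable set = {c12, c3, c4, c5, c7}.
That is 5 commits.

5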